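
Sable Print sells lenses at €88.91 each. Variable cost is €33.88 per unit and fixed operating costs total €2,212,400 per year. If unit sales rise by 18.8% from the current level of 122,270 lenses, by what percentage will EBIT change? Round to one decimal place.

+28.0%

Total contribution margin = 122,270 × €55.03 = €6,728,518.10.
Subtracting fixed costs: EBIT = €6,728,518.10 − €2,212,400 = €4,516,118.10.
So DOL = total CM / EBIT = €6,728,518.10 / €4,516,118.10 = 1.4899.
Operating income changes by 1.4899 × +18.8% = +28.0%.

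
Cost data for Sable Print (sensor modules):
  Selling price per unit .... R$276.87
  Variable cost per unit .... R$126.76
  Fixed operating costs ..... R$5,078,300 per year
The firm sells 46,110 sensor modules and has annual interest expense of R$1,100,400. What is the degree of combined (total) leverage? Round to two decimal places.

At 46,110 units, contribution = 46,110 × R$150.11 = R$6,921,572.10.
Operating income = contribution − fixed costs = R$6,921,572.10 − R$5,078,300 = R$1,843,272.10. Interest = R$1,100,400.00.
DOL = R$6,921,572.10 ÷ R$1,843,272.10 = 3.7550; DFL = R$1,843,272.10 ÷ R$742,872.10 = 2.4813.
Combined leverage = 3.7550 × 2.4813 = 9.3173.

9.32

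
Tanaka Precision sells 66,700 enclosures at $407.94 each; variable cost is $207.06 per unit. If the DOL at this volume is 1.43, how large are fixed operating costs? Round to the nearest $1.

$4,028,979

At 66,700 units, contribution = 66,700 × $200.88 = $13,398,696.00.
Since DOL = CM ÷ EBIT, EBIT = $13,398,696.00 ÷ 1.43 = $9,369,717.48.
Fixed costs = CM − EBIT = $13,398,696.00 − $9,369,717.48 = $4,028,979.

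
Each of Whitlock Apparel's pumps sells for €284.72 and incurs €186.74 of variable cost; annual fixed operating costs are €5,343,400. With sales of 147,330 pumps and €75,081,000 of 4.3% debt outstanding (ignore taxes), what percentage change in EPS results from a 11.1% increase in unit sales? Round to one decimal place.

+27.3%

Contribution at this volume is 147,330 × €97.98 = €14,435,393.40.
Operating income = contribution − fixed costs = €14,435,393.40 − €5,343,400 = €9,091,993.40.
Interest = €3,228,483.00, so EBIT − I = €5,863,510.40.
Degree of combined leverage = contribution ÷ (EBIT − I) = €14,435,393.40 ÷ €5,863,510.40 = 2.4619.
%ΔEPS = DCL × %ΔSales = 2.4619 × +11.1% = +27.3%.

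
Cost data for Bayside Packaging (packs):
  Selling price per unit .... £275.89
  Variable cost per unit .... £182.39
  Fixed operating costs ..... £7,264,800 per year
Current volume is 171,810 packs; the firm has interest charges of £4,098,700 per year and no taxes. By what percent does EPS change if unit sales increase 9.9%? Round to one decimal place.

+33.8%

Contribution at this volume is 171,810 × £93.50 = £16,064,235.00.
EBIT = £16,064,235.00 − £7,264,800 = £8,799,435.00.
After interest of £4,098,700.00, pre-tax earnings = £4,700,735.00.
DCL = total CM / (EBIT − I) = £16,064,235.00 / £4,700,735.00 = 3.4174.
%ΔEPS = DCL × %ΔSales = 3.4174 × +9.9% = +33.8%.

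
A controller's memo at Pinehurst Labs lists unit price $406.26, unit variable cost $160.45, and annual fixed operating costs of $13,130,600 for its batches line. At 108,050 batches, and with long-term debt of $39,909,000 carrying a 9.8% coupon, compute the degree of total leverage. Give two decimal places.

2.79

At 108,050 units, contribution = 108,050 × $245.81 = $26,559,770.50.
Subtracting fixed costs: EBIT = $26,559,770.50 − $13,130,600 = $13,429,170.50. Interest = $3,911,082.00.
DOL = $26,559,770.50 ÷ $13,429,170.50 = 1.9778; DFL = $13,429,170.50 ÷ $9,518,088.50 = 1.4109.
DCL = DOL × DFL = 1.9778 × 1.4109 = 2.7905.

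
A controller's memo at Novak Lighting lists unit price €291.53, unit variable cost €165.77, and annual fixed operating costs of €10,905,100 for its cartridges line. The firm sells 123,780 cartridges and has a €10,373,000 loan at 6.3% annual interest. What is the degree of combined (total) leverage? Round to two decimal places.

3.88

At 123,780 units, contribution = 123,780 × €125.76 = €15,566,572.80.
Subtracting fixed costs: EBIT = €15,566,572.80 − €10,905,100 = €4,661,472.80. Interest = €653,499.00.
DOL = €15,566,572.80 ÷ €4,661,472.80 = 3.3394; DFL = €4,661,472.80 ÷ €4,007,973.80 = 1.1630.
DCL = DOL × DFL = 3.3394 × 1.1630 = 3.8837.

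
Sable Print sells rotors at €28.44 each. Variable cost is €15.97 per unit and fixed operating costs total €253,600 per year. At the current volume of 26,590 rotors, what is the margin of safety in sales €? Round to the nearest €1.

€177,841

Contribution margin per unit = €28.44 − €15.97 = €12.47. Break-even units = €253,600 ÷ €12.47 = 20,336.81; break-even revenue = 20,336.81 × €28.44 = €578,378.83.
Current sales = 26,590 × €28.44 = €756,219.60.
Margin of safety = €756,219.60 − €578,378.83 = €177,841.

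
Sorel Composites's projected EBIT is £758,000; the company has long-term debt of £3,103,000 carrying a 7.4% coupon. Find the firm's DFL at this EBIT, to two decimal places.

1.43

Interest = £229,622.00.
DFL = EBIT ÷ (EBIT − I) = £758,000 ÷ (£758,000 − £229,622.00) = £758,000 ÷ £528,378.00 = 1.4346.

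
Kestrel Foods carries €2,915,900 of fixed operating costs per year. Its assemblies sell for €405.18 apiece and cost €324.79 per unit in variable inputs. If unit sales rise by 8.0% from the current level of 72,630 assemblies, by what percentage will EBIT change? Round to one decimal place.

+16.0%

Total contribution margin = 72,630 × €80.39 = €5,838,725.70.
EBIT = €5,838,725.70 − €2,915,900 = €2,922,825.70.
Degree of operating leverage = €5,838,725.70 / €2,922,825.70 = 1.9976.
So EBIT moves 1.9976 × (+8.0%) = +16.0%.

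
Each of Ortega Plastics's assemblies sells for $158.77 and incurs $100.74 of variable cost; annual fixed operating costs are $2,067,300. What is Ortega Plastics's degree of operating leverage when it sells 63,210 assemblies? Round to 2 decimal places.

2.29

Contribution at this volume is 63,210 × $58.03 = $3,668,076.30.
Operating income = contribution − fixed costs = $3,668,076.30 − $2,067,300 = $1,600,776.30.
So DOL = total CM / EBIT = $3,668,076.30 / $1,600,776.30 = 2.2914.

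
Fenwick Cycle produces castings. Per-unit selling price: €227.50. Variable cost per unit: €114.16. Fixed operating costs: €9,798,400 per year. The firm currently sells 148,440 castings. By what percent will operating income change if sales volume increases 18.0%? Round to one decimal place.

Contribution at this volume is 148,440 × €113.34 = €16,824,189.60.
EBIT = €16,824,189.60 − €9,798,400 = €7,025,789.60.
Degree of operating leverage = €16,824,189.60 / €7,025,789.60 = 2.3946.
So EBIT moves 2.3946 × (+18.0%) = +43.1%.

+43.1%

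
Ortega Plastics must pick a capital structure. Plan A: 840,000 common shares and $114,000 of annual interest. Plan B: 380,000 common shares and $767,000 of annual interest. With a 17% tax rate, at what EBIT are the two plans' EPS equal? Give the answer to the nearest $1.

Set EPS_A = EPS_B: (EBIT − $114,000)(1 − 0.17) ÷ 840,000 = (EBIT − $767,000)(1 − 0.17) ÷ 380,000.
The (1 − t) factor cancels: (EBIT − 114,000) × 380,000 = (EBIT − 767,000) × 840,000.
Solving, EBIT = (767,000·840,000 − 114,000·380,000) / (840,000 − 380,000) = 600,960,000,000 / 460,000 = 1,306,434.78.

$1,306,435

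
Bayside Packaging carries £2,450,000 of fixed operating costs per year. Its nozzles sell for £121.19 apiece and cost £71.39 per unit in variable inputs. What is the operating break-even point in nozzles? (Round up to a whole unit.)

49,197 nozzles

Contribution margin per unit = £121.19 − £71.39 = £49.80.
Units to break even: £2,450,000 ÷ £49.80 = 49,196.79, rounded up to 49,197.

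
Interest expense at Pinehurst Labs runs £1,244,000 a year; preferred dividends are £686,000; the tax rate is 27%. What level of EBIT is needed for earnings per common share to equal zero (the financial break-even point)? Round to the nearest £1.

£2,183,726

Grossing the preferred dividend up to pre-tax terms: £686,000 / (1 − 0.27) = £939,726.03.
Financial break-even EBIT = interest + D_p ÷ (1 − t) = £1,244,000 + £939,726.03 = £2,183,726.03.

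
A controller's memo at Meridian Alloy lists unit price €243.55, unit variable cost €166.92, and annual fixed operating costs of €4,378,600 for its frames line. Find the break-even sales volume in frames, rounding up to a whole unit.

57,140 frames

Contribution margin per unit = €243.55 − €166.92 = €76.63.
Break-even volume = fixed costs ÷ CM per unit = €4,378,600 ÷ €76.63 = 57,139.50, so 57,140 frames.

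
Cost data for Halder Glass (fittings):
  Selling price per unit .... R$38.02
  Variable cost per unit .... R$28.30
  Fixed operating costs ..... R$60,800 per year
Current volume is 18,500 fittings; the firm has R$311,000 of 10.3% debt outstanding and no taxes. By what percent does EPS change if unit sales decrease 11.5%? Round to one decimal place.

-23.8%

Total contribution margin = 18,500 × R$9.72 = R$179,820.00.
EBIT = R$179,820.00 − R$60,800 = R$119,020.00.
After interest of R$32,033.00, pre-tax earnings = R$86,987.00.
Degree of combined leverage = contribution ÷ (EBIT − I) = R$179,820.00 ÷ R$86,987.00 = 2.0672.
EPS therefore changes by 2.0672 × (-11.5%) = -23.8%.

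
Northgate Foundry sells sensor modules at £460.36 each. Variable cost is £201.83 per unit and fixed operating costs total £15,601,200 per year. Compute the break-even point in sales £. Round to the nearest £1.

CM per unit = £460.36 − £201.83 = £258.53; CM ratio = £258.53 / £460.36 = 0.5616.
Break-even sales = FC ÷ CM ratio = £15,601,200 × £460.36 / £258.53 = £27,780,793.

£27,780,793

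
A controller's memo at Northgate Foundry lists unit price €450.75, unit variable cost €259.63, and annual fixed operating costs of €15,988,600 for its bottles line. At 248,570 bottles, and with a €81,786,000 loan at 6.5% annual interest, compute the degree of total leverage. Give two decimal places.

1.81

At 248,570 units, contribution = 248,570 × €191.12 = €47,506,698.40.
EBIT = €47,506,698.40 − €15,988,600 = €31,518,098.40. Interest = €5,316,090.00.
DOL = €47,506,698.40 ÷ €31,518,098.40 = 1.5073; DFL = €31,518,098.40 ÷ €26,202,008.40 = 1.2029.
Combined leverage = 1.5073 × 1.2029 = 1.8131.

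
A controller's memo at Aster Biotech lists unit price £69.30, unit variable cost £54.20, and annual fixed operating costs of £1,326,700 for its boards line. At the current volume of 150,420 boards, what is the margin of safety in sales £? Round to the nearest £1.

£4,335,344

Contribution margin per unit = £69.30 − £54.20 = £15.10. Break-even units = £1,326,700 ÷ £15.10 = 87,860.93; break-even revenue = 87,860.93 × £69.30 = £6,088,762.25.
Actual sales revenue = 150,420 × £69.30 = £10,424,106.00.
Margin of safety = £10,424,106.00 − £6,088,762.25 = £4,335,344.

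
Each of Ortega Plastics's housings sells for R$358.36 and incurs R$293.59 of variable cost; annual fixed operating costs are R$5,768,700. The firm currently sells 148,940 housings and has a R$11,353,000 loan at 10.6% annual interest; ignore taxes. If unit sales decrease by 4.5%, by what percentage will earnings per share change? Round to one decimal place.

-16.2%

Contribution at this volume is 148,940 × R$64.77 = R$9,646,843.80.
Subtracting fixed costs: EBIT = R$9,646,843.80 − R$5,768,700 = R$3,878,143.80.
After interest of R$1,203,418.00, pre-tax earnings = R$2,674,725.80.
DCL = total CM / (EBIT − I) = R$9,646,843.80 / R$2,674,725.80 = 3.6067.
%ΔEPS = DCL × %ΔSales = 3.6067 × -4.5% = -16.2%.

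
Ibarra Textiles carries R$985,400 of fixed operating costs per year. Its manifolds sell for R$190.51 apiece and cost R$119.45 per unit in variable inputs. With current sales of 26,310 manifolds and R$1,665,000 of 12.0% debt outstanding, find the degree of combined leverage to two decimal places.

2.73

At 26,310 units, contribution = 26,310 × R$71.06 = R$1,869,588.60.
Operating income = contribution − fixed costs = R$1,869,588.60 − R$985,400 = R$884,188.60. Interest = R$199,800.00, so EBIT − I = R$684,388.60.
DCL = contribution ÷ (EBIT − I) = R$1,869,588.60 ÷ R$684,388.60 = 2.7318.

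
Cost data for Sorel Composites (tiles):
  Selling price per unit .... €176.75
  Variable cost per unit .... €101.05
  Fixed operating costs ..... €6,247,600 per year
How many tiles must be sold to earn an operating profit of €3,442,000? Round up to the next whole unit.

128,000 tiles

Unit CM = price − variable cost = €176.75 − €101.05 = €75.70.
Units = (FC + target) / CM = (€6,247,600 + €3,442,000) / €75.70 = 128,000.00, so 128,000 tiles.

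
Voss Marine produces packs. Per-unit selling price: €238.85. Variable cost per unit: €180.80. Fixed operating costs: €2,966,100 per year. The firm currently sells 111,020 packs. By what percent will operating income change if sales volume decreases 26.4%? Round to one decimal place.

-48.9%

Total contribution margin = 111,020 × €58.05 = €6,444,711.00.
Operating income = contribution − fixed costs = €6,444,711.00 − €2,966,100 = €3,478,611.00.
Degree of operating leverage = €6,444,711.00 / €3,478,611.00 = 1.8527.
So EBIT moves 1.8527 × (-26.4%) = -48.9%.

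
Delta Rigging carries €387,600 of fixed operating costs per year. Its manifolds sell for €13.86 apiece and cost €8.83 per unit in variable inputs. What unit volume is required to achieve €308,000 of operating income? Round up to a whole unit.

Unit CM = price − variable cost = €13.86 − €8.83 = €5.03.
Units = (FC + target) / CM = (€387,600 + €308,000) / €5.03 = 138,290.26, so 138,291 manifolds.

138,291 manifolds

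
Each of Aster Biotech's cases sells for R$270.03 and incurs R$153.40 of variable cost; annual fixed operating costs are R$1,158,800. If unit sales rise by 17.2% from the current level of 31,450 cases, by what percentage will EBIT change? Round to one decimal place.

+25.1%

Total contribution margin = 31,450 × R$116.63 = R$3,668,013.50.
EBIT = R$3,668,013.50 − R$1,158,800 = R$2,509,213.50.
Degree of operating leverage = R$3,668,013.50 / R$2,509,213.50 = 1.4618.
So EBIT moves 1.4618 × (+17.2%) = +25.1%.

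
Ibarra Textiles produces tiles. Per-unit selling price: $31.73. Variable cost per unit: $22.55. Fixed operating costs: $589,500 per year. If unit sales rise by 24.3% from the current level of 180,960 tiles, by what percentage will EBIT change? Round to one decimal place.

+37.7%

Contribution at this volume is 180,960 × $9.18 = $1,661,212.80.
Subtracting fixed costs: EBIT = $1,661,212.80 − $589,500 = $1,071,712.80.
So DOL = total CM / EBIT = $1,661,212.80 / $1,071,712.80 = 1.5501.
So EBIT moves 1.5501 × (+24.3%) = +37.7%.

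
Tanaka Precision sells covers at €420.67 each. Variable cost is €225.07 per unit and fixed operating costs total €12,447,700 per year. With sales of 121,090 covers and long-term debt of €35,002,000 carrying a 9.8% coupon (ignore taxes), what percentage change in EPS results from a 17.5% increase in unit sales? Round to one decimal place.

Total contribution margin = 121,090 × €195.60 = €23,685,204.00.
EBIT = €23,685,204.00 − €12,447,700 = €11,237,504.00.
After interest of €3,430,196.00, pre-tax earnings = €7,807,308.00.
Degree of combined leverage = contribution ÷ (EBIT − I) = €23,685,204.00 ÷ €7,807,308.00 = 3.0337.
%ΔEPS = DCL × %ΔSales = 3.0337 × +17.5% = +53.1%.

+53.1%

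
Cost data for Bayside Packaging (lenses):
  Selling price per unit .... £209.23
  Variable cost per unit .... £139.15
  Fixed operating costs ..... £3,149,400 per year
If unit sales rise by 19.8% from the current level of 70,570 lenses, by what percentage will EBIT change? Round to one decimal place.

Total contribution margin = 70,570 × £70.08 = £4,945,545.60.
EBIT = £4,945,545.60 − £3,149,400 = £1,796,145.60.
DOL = contribution ÷ EBIT = £4,945,545.60 ÷ £1,796,145.60 = 2.7534.
Operating income changes by 2.7534 × +19.8% = +54.5%.

+54.5%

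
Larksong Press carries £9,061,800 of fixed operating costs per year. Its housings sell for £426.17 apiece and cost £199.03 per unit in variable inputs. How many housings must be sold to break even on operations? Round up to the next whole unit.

Contribution margin per unit = £426.17 − £199.03 = £227.14.
Break-even Q = £9,061,800 / £227.14 = 39,895.22 → 39,896 housings.

39,896 housings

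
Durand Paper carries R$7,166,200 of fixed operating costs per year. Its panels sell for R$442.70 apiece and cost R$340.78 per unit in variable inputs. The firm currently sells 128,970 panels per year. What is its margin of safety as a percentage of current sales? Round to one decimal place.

Contribution margin per unit = R$442.70 − R$340.78 = R$101.92. Break-even units = R$7,166,200 ÷ R$101.92 = 70,312.01; break-even revenue = 70,312.01 × R$442.70 = R$31,127,126.57.
Current sales = 128,970 × R$442.70 = R$57,095,019.00.
Margin of safety = (R$57,095,019.00 − R$31,127,126.57) ÷ R$57,095,019.00 = 45.5%.

45.5%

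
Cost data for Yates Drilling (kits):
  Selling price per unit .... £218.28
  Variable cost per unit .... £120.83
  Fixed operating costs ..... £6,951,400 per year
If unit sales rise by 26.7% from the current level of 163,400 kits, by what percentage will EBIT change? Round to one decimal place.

+47.4%

Total contribution margin = 163,400 × £97.45 = £15,923,330.00.
Operating income = contribution − fixed costs = £15,923,330.00 − £6,951,400 = £8,971,930.00.
DOL = contribution ÷ EBIT = £15,923,330.00 ÷ £8,971,930.00 = 1.7748.
Operating income changes by 1.7748 × +26.7% = +47.4%.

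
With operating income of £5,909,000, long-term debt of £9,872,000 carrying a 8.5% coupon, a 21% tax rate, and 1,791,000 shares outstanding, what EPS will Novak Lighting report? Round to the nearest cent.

Interest = £839,120.00, so EBT = £5,909,000 − £839,120.00 = £5,069,880.00.
After tax at 21%: net income = £5,069,880.00 × 0.79 = £4,005,205.20.
Per share: £4,005,205.20 / 1,791,000 shares = £2.24.

£2.24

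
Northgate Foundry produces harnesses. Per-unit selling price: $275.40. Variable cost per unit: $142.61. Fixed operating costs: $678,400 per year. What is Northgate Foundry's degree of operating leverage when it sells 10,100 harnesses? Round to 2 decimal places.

At 10,100 units, contribution = 10,100 × $132.79 = $1,341,179.00.
EBIT = $1,341,179.00 − $678,400 = $662,779.00.
Degree of operating leverage = $1,341,179.00 / $662,779.00 = 2.0236.

2.02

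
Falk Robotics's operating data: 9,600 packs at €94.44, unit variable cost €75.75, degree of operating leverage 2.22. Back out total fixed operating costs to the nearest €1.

At 9,600 units, contribution = 9,600 × €18.69 = €179,424.00.
DOL = contribution / EBIT, so EBIT = €179,424.00 / 2.22 = €80,821.62.
And FC = contribution − EBIT = €179,424.00 − €80,821.62 = €98,602.

€98,602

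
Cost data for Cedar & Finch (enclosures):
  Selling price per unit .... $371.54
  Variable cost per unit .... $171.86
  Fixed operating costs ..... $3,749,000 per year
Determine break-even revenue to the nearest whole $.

Contribution margin per unit = $371.54 − $171.86 = $199.68, a CM ratio of $199.68 ÷ $371.54 = 0.5374.
Break-even sales = FC ÷ CM ratio = $3,749,000 × $371.54 / $199.68 = $6,975,678.

$6,975,678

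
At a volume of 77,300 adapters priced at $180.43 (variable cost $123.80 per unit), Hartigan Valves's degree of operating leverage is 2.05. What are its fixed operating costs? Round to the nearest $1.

$2,242,134

Contribution at this volume is 77,300 × $56.63 = $4,377,499.00.
Since DOL = CM ÷ EBIT, EBIT = $4,377,499.00 ÷ 2.05 = $2,135,365.37.
And FC = contribution − EBIT = $4,377,499.00 − $2,135,365.37 = $2,242,134.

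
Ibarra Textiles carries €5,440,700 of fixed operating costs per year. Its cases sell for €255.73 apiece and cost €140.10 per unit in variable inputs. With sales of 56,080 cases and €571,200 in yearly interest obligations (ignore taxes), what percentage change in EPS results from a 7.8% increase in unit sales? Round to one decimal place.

Contribution at this volume is 56,080 × €115.63 = €6,484,530.40.
EBIT = €6,484,530.40 − €5,440,700 = €1,043,830.40.
After interest of €571,200.00, pre-tax earnings = €472,630.40.
DCL = total CM / (EBIT − I) = €6,484,530.40 / €472,630.40 = 13.7201.
EPS therefore changes by 13.7201 × (+7.8%) = +107.0%.

+107.0%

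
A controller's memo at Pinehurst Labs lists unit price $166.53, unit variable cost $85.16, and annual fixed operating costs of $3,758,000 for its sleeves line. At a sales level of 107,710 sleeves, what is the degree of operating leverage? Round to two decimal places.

Total contribution margin = 107,710 × $81.37 = $8,764,362.70.
EBIT = $8,764,362.70 − $3,758,000 = $5,006,362.70.
DOL = contribution ÷ EBIT = $8,764,362.70 ÷ $5,006,362.70 = 1.7506.

1.75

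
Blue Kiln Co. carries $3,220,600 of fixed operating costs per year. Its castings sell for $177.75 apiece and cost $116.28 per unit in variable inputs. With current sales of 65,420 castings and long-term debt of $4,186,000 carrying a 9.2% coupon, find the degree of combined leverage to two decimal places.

At 65,420 units, contribution = 65,420 × $61.47 = $4,021,367.40.
Operating income = contribution − fixed costs = $4,021,367.40 − $3,220,600 = $800,767.40. Interest = $385,112.00, so EBIT − I = $415,655.40.
Degree of total leverage = total CM / (EBIT − interest) = $4,021,367.40 / $415,655.40 = 9.6748.

9.67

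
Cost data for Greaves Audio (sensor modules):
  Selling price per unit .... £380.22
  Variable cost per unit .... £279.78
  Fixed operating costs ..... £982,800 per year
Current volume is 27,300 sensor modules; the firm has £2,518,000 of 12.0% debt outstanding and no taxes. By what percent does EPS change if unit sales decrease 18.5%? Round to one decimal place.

-34.8%

Total contribution margin = 27,300 × £100.44 = £2,742,012.00.
Subtracting fixed costs: EBIT = £2,742,012.00 − £982,800 = £1,759,212.00.
After interest of £302,160.00, pre-tax earnings = £1,457,052.00.
Degree of combined leverage = contribution ÷ (EBIT − I) = £2,742,012.00 ÷ £1,457,052.00 = 1.8819.
EPS therefore changes by 1.8819 × (-18.5%) = -34.8%.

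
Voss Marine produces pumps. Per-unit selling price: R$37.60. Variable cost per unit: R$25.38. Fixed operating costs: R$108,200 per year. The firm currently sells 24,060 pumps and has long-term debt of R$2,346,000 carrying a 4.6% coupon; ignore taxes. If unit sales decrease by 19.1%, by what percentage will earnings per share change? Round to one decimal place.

-72.1%

Contribution at this volume is 24,060 × R$12.22 = R$294,013.20.
Subtracting fixed costs: EBIT = R$294,013.20 − R$108,200 = R$185,813.20.
After interest of R$107,916.00, pre-tax earnings = R$77,897.20.
Degree of combined leverage = contribution ÷ (EBIT − I) = R$294,013.20 ÷ R$77,897.20 = 3.7744.
%ΔEPS = DCL × %ΔSales = 3.7744 × -19.1% = -72.1%.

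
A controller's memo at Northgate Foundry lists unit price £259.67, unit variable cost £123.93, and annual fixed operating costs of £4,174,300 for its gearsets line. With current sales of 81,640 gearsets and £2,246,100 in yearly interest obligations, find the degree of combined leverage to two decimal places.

2.38

Total contribution margin = 81,640 × £135.74 = £11,081,813.60.
Subtracting fixed costs: EBIT = £11,081,813.60 − £4,174,300 = £6,907,513.60. Interest = £2,246,100.00, so EBIT − I = £4,661,413.60.
DCL = contribution ÷ (EBIT − I) = £11,081,813.60 ÷ £4,661,413.60 = 2.3774.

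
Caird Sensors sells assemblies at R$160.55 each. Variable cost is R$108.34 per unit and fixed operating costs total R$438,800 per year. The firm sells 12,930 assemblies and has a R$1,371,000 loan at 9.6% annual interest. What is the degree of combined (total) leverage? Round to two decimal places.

Contribution at this volume is 12,930 × R$52.21 = R$675,075.30.
Operating income = contribution − fixed costs = R$675,075.30 − R$438,800 = R$236,275.30. Interest = R$131,616.00, so EBIT − I = R$104,659.30.
Degree of total leverage = total CM / (EBIT − interest) = R$675,075.30 / R$104,659.30 = 6.4502.

6.45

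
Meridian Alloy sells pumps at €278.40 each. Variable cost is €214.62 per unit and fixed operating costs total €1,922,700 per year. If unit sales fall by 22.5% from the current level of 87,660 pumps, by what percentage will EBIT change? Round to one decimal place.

-34.3%

Total contribution margin = 87,660 × €63.78 = €5,590,954.80.
Operating income = contribution − fixed costs = €5,590,954.80 − €1,922,700 = €3,668,254.80.
Degree of operating leverage = €5,590,954.80 / €3,668,254.80 = 1.5241.
Operating income changes by 1.5241 × -22.5% = -34.3%.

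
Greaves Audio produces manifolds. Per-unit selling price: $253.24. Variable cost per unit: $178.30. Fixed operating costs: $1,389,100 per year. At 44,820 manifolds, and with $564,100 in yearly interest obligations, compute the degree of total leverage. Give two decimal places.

2.39

Contribution at this volume is 44,820 × $74.94 = $3,358,810.80.
Subtracting fixed costs: EBIT = $3,358,810.80 − $1,389,100 = $1,969,710.80. Interest = $564,100.00.
DOL = $3,358,810.80 ÷ $1,969,710.80 = 1.7052; DFL = $1,969,710.80 ÷ $1,405,610.80 = 1.4013.
Combined leverage = 1.7052 × 1.4013 = 2.3895.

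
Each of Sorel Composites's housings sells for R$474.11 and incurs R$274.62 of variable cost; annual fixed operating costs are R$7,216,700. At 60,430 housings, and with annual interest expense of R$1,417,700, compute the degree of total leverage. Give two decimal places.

At 60,430 units, contribution = 60,430 × R$199.49 = R$12,055,180.70.
Subtracting fixed costs: EBIT = R$12,055,180.70 − R$7,216,700 = R$4,838,480.70. Interest = R$1,417,700.00, so EBIT − I = R$3,420,780.70.
Degree of total leverage = total CM / (EBIT − interest) = R$12,055,180.70 / R$3,420,780.70 = 3.5241.

3.52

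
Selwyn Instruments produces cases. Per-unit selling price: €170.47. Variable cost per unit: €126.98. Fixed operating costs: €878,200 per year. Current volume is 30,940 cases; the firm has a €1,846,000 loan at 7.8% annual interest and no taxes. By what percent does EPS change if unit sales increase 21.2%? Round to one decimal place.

+88.2%

At 30,940 units, contribution = 30,940 × €43.49 = €1,345,580.60.
EBIT = €1,345,580.60 − €878,200 = €467,380.60.
Interest = €143,988.00, so EBIT − I = €323,392.60.
Degree of combined leverage = contribution ÷ (EBIT − I) = €1,345,580.60 ÷ €323,392.60 = 4.1608.
EPS therefore changes by 4.1608 × (+21.2%) = +88.2%.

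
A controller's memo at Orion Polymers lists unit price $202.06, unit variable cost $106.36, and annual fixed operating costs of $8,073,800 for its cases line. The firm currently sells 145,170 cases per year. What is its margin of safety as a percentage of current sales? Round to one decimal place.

41.9%

Contribution margin per unit = $202.06 − $106.36 = $95.70. Break-even units = $8,073,800 ÷ $95.70 = 84,365.73; break-even revenue = 84,365.73 × $202.06 = $17,046,938.64.
Current sales = 145,170 × $202.06 = $29,333,050.20.
Margin of safety = ($29,333,050.20 − $17,046,938.64) ÷ $29,333,050.20 = 41.9%.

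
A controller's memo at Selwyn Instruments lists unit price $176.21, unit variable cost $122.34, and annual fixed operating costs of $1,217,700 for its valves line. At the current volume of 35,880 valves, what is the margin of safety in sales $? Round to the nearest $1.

Unit CM = price − variable cost = $176.21 − $122.34 = $53.87. Break-even units = $1,217,700 ÷ $53.87 = 22,604.42; break-even revenue = 22,604.42 × $176.21 = $3,983,124.50.
Current sales = 35,880 × $176.21 = $6,322,414.80.
Margin of safety = $6,322,414.80 − $3,983,124.50 = $2,339,290.

$2,339,290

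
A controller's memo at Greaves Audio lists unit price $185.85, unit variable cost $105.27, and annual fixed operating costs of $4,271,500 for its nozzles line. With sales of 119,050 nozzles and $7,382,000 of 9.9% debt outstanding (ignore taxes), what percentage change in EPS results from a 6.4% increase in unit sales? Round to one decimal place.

At 119,050 units, contribution = 119,050 × $80.58 = $9,593,049.00.
Subtracting fixed costs: EBIT = $9,593,049.00 − $4,271,500 = $5,321,549.00.
Interest = $730,818.00, so EBIT − I = $4,590,731.00.
Degree of combined leverage = contribution ÷ (EBIT − I) = $9,593,049.00 ÷ $4,590,731.00 = 2.0897.
EPS therefore changes by 2.0897 × (+6.4%) = +13.4%.

+13.4%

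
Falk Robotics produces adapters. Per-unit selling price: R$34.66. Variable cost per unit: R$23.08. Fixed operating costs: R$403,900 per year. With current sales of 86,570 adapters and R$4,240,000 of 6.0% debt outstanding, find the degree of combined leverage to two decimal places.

Total contribution margin = 86,570 × R$11.58 = R$1,002,480.60.
EBIT = R$1,002,480.60 − R$403,900 = R$598,580.60. Interest = R$254,400.00.
DOL = R$1,002,480.60 ÷ R$598,580.60 = 1.6748; DFL = R$598,580.60 ÷ R$344,180.60 = 1.7391.
Combined leverage = 1.6748 × 1.7391 = 2.9126.

2.91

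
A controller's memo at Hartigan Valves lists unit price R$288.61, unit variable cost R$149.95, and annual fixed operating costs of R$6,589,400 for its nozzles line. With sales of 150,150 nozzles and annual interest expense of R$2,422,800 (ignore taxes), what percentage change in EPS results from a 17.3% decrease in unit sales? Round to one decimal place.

-30.5%

At 150,150 units, contribution = 150,150 × R$138.66 = R$20,819,799.00.
Operating income = contribution − fixed costs = R$20,819,799.00 − R$6,589,400 = R$14,230,399.00.
After interest of R$2,422,800.00, pre-tax earnings = R$11,807,599.00.
Degree of combined leverage = contribution ÷ (EBIT − I) = R$20,819,799.00 ÷ R$11,807,599.00 = 1.7633.
%ΔEPS = DCL × %ΔSales = 1.7633 × -17.3% = -30.5%.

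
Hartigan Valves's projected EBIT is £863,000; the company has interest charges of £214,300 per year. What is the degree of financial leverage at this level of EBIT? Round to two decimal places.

1.33

Interest = £214,300.00.
Degree of financial leverage = EBIT / (EBIT − interest) = £863,000 / £648,700.00 = 1.3304.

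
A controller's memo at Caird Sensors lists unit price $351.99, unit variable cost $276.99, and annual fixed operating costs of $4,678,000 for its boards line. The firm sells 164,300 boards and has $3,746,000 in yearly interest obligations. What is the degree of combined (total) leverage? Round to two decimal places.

3.16

Contribution at this volume is 164,300 × $75.00 = $12,322,500.00.
EBIT = $12,322,500.00 − $4,678,000 = $7,644,500.00. Interest = $3,746,000.00, so EBIT − I = $3,898,500.00.
DCL = contribution ÷ (EBIT − I) = $12,322,500.00 ÷ $3,898,500.00 = 3.1608.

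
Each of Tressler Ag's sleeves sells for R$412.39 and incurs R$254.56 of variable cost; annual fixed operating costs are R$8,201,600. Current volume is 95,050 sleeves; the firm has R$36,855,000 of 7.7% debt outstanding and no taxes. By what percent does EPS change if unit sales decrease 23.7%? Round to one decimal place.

At 95,050 units, contribution = 95,050 × R$157.83 = R$15,001,741.50.
Subtracting fixed costs: EBIT = R$15,001,741.50 − R$8,201,600 = R$6,800,141.50.
After interest of R$2,837,835.00, pre-tax earnings = R$3,962,306.50.
DCL = total CM / (EBIT − I) = R$15,001,741.50 / R$3,962,306.50 = 3.7861.
EPS therefore changes by 3.7861 × (-23.7%) = -89.7%.

-89.7%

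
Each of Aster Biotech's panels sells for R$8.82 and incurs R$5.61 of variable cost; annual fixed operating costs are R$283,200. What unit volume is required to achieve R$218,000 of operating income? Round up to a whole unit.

156,138 panels

Each unit contributes R$8.82 − R$5.61 = R$3.21.
Need Q such that Q × R$3.21 − R$283,200 = R$218,000, i.e. Q = R$501,200 / R$3.21 = 156,137.07 → 156,138.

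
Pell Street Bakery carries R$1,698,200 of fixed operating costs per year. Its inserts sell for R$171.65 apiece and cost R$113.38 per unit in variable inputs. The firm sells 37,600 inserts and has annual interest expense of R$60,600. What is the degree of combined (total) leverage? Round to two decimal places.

5.07

At 37,600 units, contribution = 37,600 × R$58.27 = R$2,190,952.00.
Subtracting fixed costs: EBIT = R$2,190,952.00 − R$1,698,200 = R$492,752.00. Interest = R$60,600.00.
DOL = R$2,190,952.00 ÷ R$492,752.00 = 4.4464; DFL = R$492,752.00 ÷ R$432,152.00 = 1.1402.
Combined leverage = 4.4464 × 1.1402 = 5.0698.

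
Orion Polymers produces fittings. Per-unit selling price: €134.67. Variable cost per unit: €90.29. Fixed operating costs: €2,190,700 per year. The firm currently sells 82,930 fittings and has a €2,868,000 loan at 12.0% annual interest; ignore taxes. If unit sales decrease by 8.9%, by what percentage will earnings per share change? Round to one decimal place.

Contribution at this volume is 82,930 × €44.38 = €3,680,433.40.
Subtracting fixed costs: EBIT = €3,680,433.40 − €2,190,700 = €1,489,733.40.
After interest of €344,160.00, pre-tax earnings = €1,145,573.40.
DCL = total CM / (EBIT − I) = €3,680,433.40 / €1,145,573.40 = 3.2127.
EPS therefore changes by 3.2127 × (-8.9%) = -28.6%.

-28.6%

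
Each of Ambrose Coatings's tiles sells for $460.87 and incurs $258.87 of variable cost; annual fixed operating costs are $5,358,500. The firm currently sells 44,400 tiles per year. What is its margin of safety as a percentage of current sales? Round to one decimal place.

Unit CM = price − variable cost = $460.87 − $258.87 = $202.00. Break-even units = $5,358,500 ÷ $202.00 = 26,527.23; break-even revenue = 26,527.23 × $460.87 = $12,225,603.44.
Current sales = 44,400 × $460.87 = $20,462,628.00.
Margin of safety = ($20,462,628.00 − $12,225,603.44) ÷ $20,462,628.00 = 40.3%.

40.3%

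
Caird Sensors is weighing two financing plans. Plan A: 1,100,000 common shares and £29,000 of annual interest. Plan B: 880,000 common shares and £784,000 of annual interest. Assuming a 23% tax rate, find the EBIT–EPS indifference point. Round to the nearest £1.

At indifference, (EBIT − 29,000)(1 − t)/1,100,000 = (EBIT − 784,000)(1 − t)/880,000.
Cancelling (1 − t) and cross-multiplying: 880,000·(EBIT − 29,000) = 1,100,000·(EBIT − 784,000).
EBIT × (1,100,000 − 880,000) = 784,000 × 1,100,000 − 29,000 × 880,000 = 836,880,000,000, so EBIT = 836,880,000,000 ÷ 220,000 = 3,804,000.00.

£3,804,000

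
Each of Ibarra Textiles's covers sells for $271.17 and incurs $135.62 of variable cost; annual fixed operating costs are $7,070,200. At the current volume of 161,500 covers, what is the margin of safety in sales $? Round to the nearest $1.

Unit CM = price − variable cost = $271.17 − $135.62 = $135.55. Break-even units = $7,070,200 ÷ $135.55 = 52,159.35; break-even revenue = 52,159.35 × $271.17 = $14,144,051.15.
Actual sales revenue = 161,500 × $271.17 = $43,793,955.00.
Margin of safety = $43,793,955.00 − $14,144,051.15 = $29,649,904.

$29,649,904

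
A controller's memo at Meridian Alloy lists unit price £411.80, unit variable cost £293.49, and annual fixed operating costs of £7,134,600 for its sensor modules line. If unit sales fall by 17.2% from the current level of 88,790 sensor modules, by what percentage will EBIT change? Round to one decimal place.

Total contribution margin = 88,790 × £118.31 = £10,504,744.90.
EBIT = £10,504,744.90 − £7,134,600 = £3,370,144.90.
Degree of operating leverage = £10,504,744.90 / £3,370,144.90 = 3.1170.
Operating income changes by 3.1170 × -17.2% = -53.6%.

-53.6%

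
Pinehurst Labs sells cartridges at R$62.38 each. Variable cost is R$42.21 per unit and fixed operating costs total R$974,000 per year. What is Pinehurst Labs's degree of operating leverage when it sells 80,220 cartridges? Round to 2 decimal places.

Contribution at this volume is 80,220 × R$20.17 = R$1,618,037.40.
Operating income = contribution − fixed costs = R$1,618,037.40 − R$974,000 = R$644,037.40.
So DOL = total CM / EBIT = R$1,618,037.40 / R$644,037.40 = 2.5123.

2.51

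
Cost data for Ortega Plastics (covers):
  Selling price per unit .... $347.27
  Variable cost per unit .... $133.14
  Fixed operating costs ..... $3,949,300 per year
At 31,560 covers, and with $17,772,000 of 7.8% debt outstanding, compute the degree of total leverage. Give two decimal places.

4.75

Total contribution margin = 31,560 × $214.13 = $6,757,942.80.
Subtracting fixed costs: EBIT = $6,757,942.80 − $3,949,300 = $2,808,642.80. Interest = $1,386,216.00.
DOL = $6,757,942.80 ÷ $2,808,642.80 = 2.4061; DFL = $2,808,642.80 ÷ $1,422,426.80 = 1.9745.
Combined leverage = 2.4061 × 1.9745 = 4.7508.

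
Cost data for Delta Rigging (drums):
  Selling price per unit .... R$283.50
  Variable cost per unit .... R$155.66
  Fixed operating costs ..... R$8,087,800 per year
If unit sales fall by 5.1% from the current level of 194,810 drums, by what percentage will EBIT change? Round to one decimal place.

Contribution at this volume is 194,810 × R$127.84 = R$24,904,510.40.
EBIT = R$24,904,510.40 − R$8,087,800 = R$16,816,710.40.
DOL = contribution ÷ EBIT = R$24,904,510.40 ÷ R$16,816,710.40 = 1.4809.
So EBIT moves 1.4809 × (-5.1%) = -7.6%.

-7.6%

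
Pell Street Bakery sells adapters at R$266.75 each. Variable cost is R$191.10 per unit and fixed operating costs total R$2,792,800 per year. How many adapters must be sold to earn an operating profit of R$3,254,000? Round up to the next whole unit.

79,932 adapters

Contribution margin per unit = R$266.75 − R$191.10 = R$75.65.
Required volume = (fixed costs + target profit) ÷ CM = (R$2,792,800 + R$3,254,000) ÷ R$75.65 = 79,931.26, so 79,932 adapters.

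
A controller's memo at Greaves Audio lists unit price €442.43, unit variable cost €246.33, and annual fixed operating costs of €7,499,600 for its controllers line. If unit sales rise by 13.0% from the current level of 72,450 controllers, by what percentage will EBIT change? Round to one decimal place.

+27.5%

At 72,450 units, contribution = 72,450 × €196.10 = €14,207,445.00.
EBIT = €14,207,445.00 − €7,499,600 = €6,707,845.00.
DOL = contribution ÷ EBIT = €14,207,445.00 ÷ €6,707,845.00 = 2.1180.
Operating income changes by 2.1180 × +13.0% = +27.5%.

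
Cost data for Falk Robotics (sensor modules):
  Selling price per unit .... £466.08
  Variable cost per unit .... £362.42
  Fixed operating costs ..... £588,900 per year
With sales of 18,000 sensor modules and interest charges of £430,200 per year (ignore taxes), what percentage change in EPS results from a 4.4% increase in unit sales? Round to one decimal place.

+9.7%

At 18,000 units, contribution = 18,000 × £103.66 = £1,865,880.00.
Operating income = contribution − fixed costs = £1,865,880.00 − £588,900 = £1,276,980.00.
After interest of £430,200.00, pre-tax earnings = £846,780.00.
DCL = total CM / (EBIT − I) = £1,865,880.00 / £846,780.00 = 2.2035.
%ΔEPS = DCL × %ΔSales = 2.2035 × +4.4% = +9.7%.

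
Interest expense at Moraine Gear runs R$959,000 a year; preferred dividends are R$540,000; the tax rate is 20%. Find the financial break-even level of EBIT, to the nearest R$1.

Preferred dividends are paid after tax, so their pre-tax equivalent is R$540,000 ÷ (1 − 0.20) = R$675,000.00.
EPS = 0 when EBIT covers interest plus the pre-tax preferred burden: R$959,000 + R$675,000.00 = R$1,634,000.00.

R$1,634,000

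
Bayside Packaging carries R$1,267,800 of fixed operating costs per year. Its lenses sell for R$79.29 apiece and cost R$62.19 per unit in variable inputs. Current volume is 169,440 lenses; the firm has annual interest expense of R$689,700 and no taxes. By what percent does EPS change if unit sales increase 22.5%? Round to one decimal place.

+69.4%

Total contribution margin = 169,440 × R$17.10 = R$2,897,424.00.
EBIT = R$2,897,424.00 − R$1,267,800 = R$1,629,624.00.
After interest of R$689,700.00, pre-tax earnings = R$939,924.00.
DCL = total CM / (EBIT − I) = R$2,897,424.00 / R$939,924.00 = 3.0826.
%ΔEPS = DCL × %ΔSales = 3.0826 × +22.5% = +69.4%.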